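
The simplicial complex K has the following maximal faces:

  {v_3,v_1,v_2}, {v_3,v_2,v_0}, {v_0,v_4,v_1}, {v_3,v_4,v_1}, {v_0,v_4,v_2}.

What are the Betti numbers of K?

Take the total order v_0 < v_1 < v_2 < v_3 < v_4 on the vertex set. Then K (dimension 2) consists of the simplices:

  0-simplices (5): [v_0], [v_1], [v_2], [v_3], [v_4]
  1-simplices (10): [v_0,v_1], [v_0,v_2], [v_0,v_3], [v_0,v_4], [v_1,v_2], [v_1,v_3], [v_1,v_4], [v_2,v_3], [v_2,v_4], [v_3,v_4]
  2-simplices (5): [v_0,v_1,v_4], [v_0,v_2,v_3], [v_0,v_2,v_4], [v_1,v_2,v_3], [v_1,v_3,v_4]

so the chain groups are C_0 ≅ Z^5, C_1 ≅ Z^10, C_2 ≅ Z^5.

The boundary map ∂_1: C_1 → C_0 is given by ∂[p,q] = [q] − [p]. For instance
  ∂[v_0,v_3] = [v_3] − [v_0].
The resulting 5×10 matrix has rank 4, and its Smith normal form has invariant factors (1,1,1,1).

Boundary ∂_2: C_2 → C_1 maps a triangle to the signed sum of its edges. For instance
  ∂[v_0,v_2,v_4] = [v_2,v_4] − [v_0,v_4] + [v_0,v_2],
  ∂[v_1,v_2,v_3] = [v_2,v_3] − [v_1,v_3] + [v_1,v_2].
As a 10×5 matrix over Z this has rank 5, with invariant factors (1,1,1,1,1).

Now H_k = ker ∂_k / im ∂_{k+1}, so:

  H_0: rank C_0 − rank ∂_1 = 5 − 4 = 1, and the invariant factors of ∂_1 are all 1, so H_0 ≅ Z.
  H_1: rank ker ∂_1 − rank ∂_2 = (10 − 4) − 5 = 1, and the invariant factors of ∂_2 are all 1, so H_1 ≅ Z.
  H_2: rank ker ∂_2 − rank ∂_3 = (5 − 5) − 0 = 0, and there is no ∂_3, so H_2 ≅ 0.

As a check, the Euler characteristic is 5 − 10 + 5 = 0, which agrees with 1 − 1 + 0 = 0.
(K is a triangulation of the Möbius band.)

Hence the Betti numbers are b_0 = 1, b_1 = 1, b_2 = 0.

b_0 = 1, b_1 = 1, b_2 = 0.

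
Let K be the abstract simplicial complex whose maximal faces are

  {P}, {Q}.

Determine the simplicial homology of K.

H_0 = Z^2.

We work with the vertex ordering P < Q. The simplices of K, each written with vertices in increasing order, are:

  0-simplices (2): P, Q

so the chain groups are C_0 ≅ Z^2.

Now H_k = ker ∂_k / im ∂_{k+1}, so:

  H_0: rank C_0 − rank ∂_1 = 2 − 0 = 2, and there is no ∂_1, so H_0 = Z^2.

(K is a triangulation of a set of 2 points.)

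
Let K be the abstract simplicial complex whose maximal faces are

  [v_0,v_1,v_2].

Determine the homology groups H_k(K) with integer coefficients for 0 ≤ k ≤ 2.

K has 3 vertices, 3 edges, 1 triangle.
rank ∂_0 = 0, rank ∂_1 = 2 ⇒ b_0 = 3 − 0 − 2 = 1; all invariant factors of ∂_1 are 1 so no torsion. So H_0 = Z.
rank ∂_1 = 2, rank ∂_2 = 1 ⇒ b_1 = 3 − 2 − 1 = 0; all invariant factors of ∂_2 are 1 so no torsion. So H_1 = 0.
rank ∂_2 = 1, rank ∂_3 = 0 ⇒ b_2 = 1 − 1 − 0 = 0. So H_2 = 0.

H_0 ≅ Z,  H_1 = 0,  H_2 = 0.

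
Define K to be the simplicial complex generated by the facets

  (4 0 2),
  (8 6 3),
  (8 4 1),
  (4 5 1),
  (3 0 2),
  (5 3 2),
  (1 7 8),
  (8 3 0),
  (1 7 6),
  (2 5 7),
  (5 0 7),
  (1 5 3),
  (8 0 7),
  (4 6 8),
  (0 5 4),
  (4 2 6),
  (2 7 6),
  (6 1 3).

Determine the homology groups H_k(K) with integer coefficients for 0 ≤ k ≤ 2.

We work with the vertex ordering 0 < 1 < 2 < 3 < 4 < 5 < 6 < 7 < 8. The simplices of K, each written with vertices in increasing order, are:

  0-simplices (9): [0], [1], [2], [3], [4], [5], [6], [7], [8]
  1-simplices (27): (27 of them)
  2-simplices (18): [0,2,3], [0,2,4], [0,3,8], [0,4,5], [0,5,7], [0,7,8], [1,3,5], [1,3,6], [1,4,5], [1,4,8], [1,6,7], [1,7,8], [2,3,5], [2,4,6], [2,5,7], [2,6,7], [3,6,8], [4,6,8]

giving chain groups C_0 ≅ Z^9, C_1 ≅ Z^27, C_2 ≅ Z^18.

∂_1: C_1 → C_0 sends each edge [p,q] (with p < q) to q − p.
As a 9×27 matrix over Z this has rank 8, with invariant factors (1,1,1,1,1,1,1,1).

∂_2: C_2 → C_1 acts by ∂[p,q,r] = [q,r] − [p,r] + [p,q]. For instance
  ∂[3,6,8] = [6,8] − [3,8] + [3,6],
  ∂[0,4,5] = [4,5] − [0,5] + [0,4].
This gives a 27×18 integer matrix of rank 18; reducing to Smith normal form yields diagonal entries (1,1,1,1,1,1,1,1,1,1,1,1,1,1,1,1,1,2).

Computing H_k = (kernel of ∂_k) / (image of ∂_{k+1}):

  H_0: rank C_0 − rank ∂_1 = 9 − 8 = 1, and the invariant factors of ∂_1 are all 1, so H_0 = Z.
  H_1: rank ker ∂_1 − rank ∂_2 = (27 − 8) − 18 = 1, and ∂_2 has invariant factor 2 > 1, so H_1 = Z × Z/2.
  H_2: rank ker ∂_2 − rank ∂_3 = (18 − 18) − 0 = 0, and there is no ∂_3, so H_2 = 0.

(K is a triangulation of the Klein bottle.)

H_0 = Z,  H_1 = Z × Z/2,  H_2 = 0.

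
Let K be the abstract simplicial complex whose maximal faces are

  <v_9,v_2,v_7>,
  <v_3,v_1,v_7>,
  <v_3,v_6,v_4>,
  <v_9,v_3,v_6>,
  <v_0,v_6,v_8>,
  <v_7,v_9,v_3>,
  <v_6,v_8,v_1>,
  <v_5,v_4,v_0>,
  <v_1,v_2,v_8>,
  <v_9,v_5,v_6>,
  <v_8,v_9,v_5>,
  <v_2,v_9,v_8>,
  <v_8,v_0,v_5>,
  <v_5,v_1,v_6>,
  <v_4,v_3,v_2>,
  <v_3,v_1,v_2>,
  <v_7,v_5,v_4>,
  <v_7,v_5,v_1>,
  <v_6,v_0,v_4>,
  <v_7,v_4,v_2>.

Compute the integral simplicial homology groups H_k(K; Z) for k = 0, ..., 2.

H_0 = Z,  H_1 = Z × Z/2,  H_2 = 0.

Order the vertices as v_0 < v_1 < v_2 < v_3 < v_4 < v_5 < v_6 < v_7 < v_8 < v_9. Listing each simplex with vertices in this order, K has dimension 2 with simplices:

  0-simplices (10): [v_0], [v_1], [v_2], [v_3], [v_4], [v_5], [v_6], [v_7], [v_8], [v_9]
  1-simplices (30): (30 of them)
  2-simplices (20): (20 of them)

Hence C_0 ≅ Z^10, C_1 ≅ Z^30, C_2 ≅ Z^20.

The boundary map ∂_1: C_1 → C_0 maps an edge to its endpoints' difference, ∂[p,q] = q − p.
The 10×30 boundary matrix has rank 9 and Smith normal form diag(1,1,1,1,1,1,1,1,1).

The boundary map ∂_2: C_2 → C_1 acts by ∂[p,q,r] = [q,r] − [p,r] + [p,q]. For instance
  ∂[v_2,v_4,v_7] = [v_4,v_7] − [v_2,v_7] + [v_2,v_4],
  ∂[v_0,v_6,v_8] = [v_6,v_8] − [v_0,v_8] + [v_0,v_6].
As a 30×20 matrix over Z this has rank 20, with invariant factors (1,1,1,1,1,1,1,1,1,1,1,1,1,1,1,1,1,1,1,2).

Reading off H_k = ker ∂_k / im ∂_{k+1}:

  H_0: rank C_0 − rank ∂_1 = 10 − 9 = 1, and the invariant factors of ∂_1 are all 1, so H_0 ≅ Z.
  H_1: rank ker ∂_1 − rank ∂_2 = (30 − 9) − 20 = 1, and ∂_2 has invariant factor 2 > 1, so H_1 ≅ Z × Z/2.
  H_2: rank ker ∂_2 − rank ∂_3 = (20 − 20) − 0 = 0, and there is no ∂_3, so H_2 ≅ 0.

(K is a triangulation of the Klein bottle.)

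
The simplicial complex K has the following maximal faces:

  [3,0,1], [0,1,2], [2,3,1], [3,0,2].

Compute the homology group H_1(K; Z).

Order the vertices as 0 < 1 < 2 < 3. Listing each simplex with vertices in this order, K has dimension 2 with simplices:

  0-simplices (4): [0], [1], [2], [3]
  1-simplices (6): [0,1], [0,2], [0,3], [1,2], [1,3], [2,3]
  2-simplices (4): [0,1,2], [0,1,3], [0,2,3], [1,2,3]

Hence C_0 ≅ Z^4, C_1 ≅ Z^6, C_2 ≅ Z^4.

The boundary map ∂_1: C_1 → C_0 is given by ∂[p,q] = [q] − [p].
The 4×6 boundary matrix has rank 3 and Smith normal form diag(1,1,1).

Boundary ∂_2: C_2 → C_1 acts by ∂[p,q,r] = [q,r] − [p,r] + [p,q]. For instance
  ∂[0,1,2] = [1,2] − [0,2] + [0,1],
  ∂[1,2,3] = [2,3] − [1,3] + [1,2].
The 6×4 boundary matrix has rank 3 and Smith normal form diag(1,1,1).

Computing H_k = (kernel of ∂_k) / (image of ∂_{k+1}):

  H_1: rank ker ∂_1 − rank ∂_2 = (6 − 3) − 3 = 0, and the invariant factors of ∂_2 are all 1, so H_1 ≅ 0.

H_1 ≅ 0.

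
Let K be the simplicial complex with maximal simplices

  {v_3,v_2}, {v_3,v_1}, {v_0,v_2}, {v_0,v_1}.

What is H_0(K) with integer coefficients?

H_0 ≅ Z.

Take the total order v_0 < v_1 < v_2 < v_3 on the vertex set. Then K (dimension 1) consists of the simplices:

  0-simplices (4): [v_0], [v_1], [v_2], [v_3]
  1-simplices (4): [v_0,v_1], [v_0,v_2], [v_1,v_3], [v_2,v_3]

Hence C_0 ≅ Z^4, C_1 ≅ Z^4.

The boundary map ∂_1: C_1 → C_0 is given by ∂[p,q] = [q] − [p]. For instance
  ∂[v_1,v_3] = [v_3] − [v_1].
As a 4×4 matrix over Z this has rank 3, with invariant factors (1,1,1).

Computing H_k = (kernel of ∂_k) / (image of ∂_{k+1}):

  H_0: rank C_0 − rank ∂_1 = 4 − 3 = 1, and the invariant factors of ∂_1 are all 1, so H_0 = Z.

(K is a triangulation of the circle S^1.)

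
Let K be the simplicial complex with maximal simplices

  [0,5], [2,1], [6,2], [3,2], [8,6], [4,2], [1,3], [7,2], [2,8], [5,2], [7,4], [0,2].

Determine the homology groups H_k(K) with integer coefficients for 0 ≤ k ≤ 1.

Take the total order 0 < 1 < 2 < 3 < 4 < 5 < 6 < 7 < 8 on the vertex set. Then K (dimension 1) consists of the simplices:

  0-simplices (9): [0], [1], [2], [3], [4], [5], [6], [7], [8]
  1-simplices (12): [0,2], [0,5], [1,2], [1,3], [2,3], [2,4], [2,5], [2,6], [2,7], [2,8], [4,7], [6,8]

Hence C_0 ≅ Z^9, C_1 ≅ Z^12.

∂_1: C_1 → C_0 is given by ∂[p,q] = [q] − [p]. For instance
  ∂[2,3] = [3] − [2].
As a 9×12 matrix over Z this has rank 8, with invariant factors (1,1,1,1,1,1,1,1).

Computing H_k = (kernel of ∂_k) / (image of ∂_{k+1}):

  H_0: rank C_0 − rank ∂_1 = 9 − 8 = 1, and the invariant factors of ∂_1 are all 1, so H_0 = Z.
  H_1: rank ker ∂_1 − rank ∂_2 = (12 − 8) − 0 = 4, and there is no ∂_2, so H_1 = Z^4.

(K is a triangulation of a wedge of 4 circles.)

H_0 = Z,  H_1 = Z^4.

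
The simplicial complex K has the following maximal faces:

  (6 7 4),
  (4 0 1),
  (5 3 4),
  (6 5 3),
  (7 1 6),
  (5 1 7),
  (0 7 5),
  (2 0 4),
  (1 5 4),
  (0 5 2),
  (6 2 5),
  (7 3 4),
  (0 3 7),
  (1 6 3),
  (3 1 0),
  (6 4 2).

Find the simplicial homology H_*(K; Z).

H_0 = Z,  H_1 = Z^2,  H_2 = Z.

We work with the vertex ordering 0 < 1 < 2 < 3 < 4 < 5 < 6 < 7. The simplices of K, each written with vertices in increasing order, are:

  0-simplices (8): [0], [1], [2], [3], [4], [5], [6], [7]
  1-simplices (24): (24 of them)
  2-simplices (16): [0,1,3], [0,1,4], [0,2,4], [0,2,5], [0,3,7], [0,5,7], [1,3,6], [1,4,5], [1,5,7], [1,6,7], [2,4,6], [2,5,6], [3,4,5], [3,4,7], [3,5,6], [4,6,7]

Hence C_0 ≅ Z^8, C_1 ≅ Z^24, C_2 ≅ Z^16.

The boundary map ∂_1: C_1 → C_0 sends each edge [p,q] (with p < q) to q − p.
This gives a 8×24 integer matrix of rank 7; reducing to Smith normal form yields diagonal entries (1,1,1,1,1,1,1).

The boundary map ∂_2: C_2 → C_1 maps a triangle to the signed sum of its edges. For instance
  ∂[0,3,7] = [3,7] − [0,7] + [0,3],
  ∂[4,6,7] = [6,7] − [4,7] + [4,6].
The resulting 24×16 matrix has rank 15, and its Smith normal form has invariant factors (1,1,1,1,1,1,1,1,1,1,1,1,1,1,1).

Computing H_k = (kernel of ∂_k) / (image of ∂_{k+1}):

  H_0: rank C_0 − rank ∂_1 = 8 − 7 = 1, and the invariant factors of ∂_1 are all 1, so H_0 ≅ Z.
  H_1: rank ker ∂_1 − rank ∂_2 = (24 − 7) − 15 = 2, and the invariant factors of ∂_2 are all 1, so H_1 ≅ Z^2.
  H_2: rank ker ∂_2 − rank ∂_3 = (16 − 15) − 0 = 1, and there is no ∂_3, so H_2 ≅ Z.

As a check, the Euler characteristic is 8 − 24 + 16 = 0, which agrees with 1 − 2 + 1 = 0.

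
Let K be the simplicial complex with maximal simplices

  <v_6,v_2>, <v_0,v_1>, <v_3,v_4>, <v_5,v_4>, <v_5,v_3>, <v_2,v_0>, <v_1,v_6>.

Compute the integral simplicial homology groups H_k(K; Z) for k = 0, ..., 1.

K has 7 vertices, 7 edges.
rank ∂_0 = 0, rank ∂_1 = 5 ⇒ b_0 = 7 − 0 − 5 = 2; all invariant factors of ∂_1 are 1 so no torsion. So H_0 = Z^2.
rank ∂_1 = 5, rank ∂_2 = 0 ⇒ b_1 = 7 − 5 − 0 = 2. So H_1 = Z^2.

H_0 ≅ Z^2,  H_1 ≅ Z^2.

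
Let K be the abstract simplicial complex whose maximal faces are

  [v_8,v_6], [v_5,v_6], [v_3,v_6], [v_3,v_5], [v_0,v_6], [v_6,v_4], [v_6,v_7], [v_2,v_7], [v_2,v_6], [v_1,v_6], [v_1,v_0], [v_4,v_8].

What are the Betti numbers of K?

Fix the vertex order v_0 < v_1 < v_2 < v_3 < v_4 < v_5 < v_6 < v_7 < v_8 and write every simplex with vertices in increasing order. Then dim K = 1 and the simplices of K are:

  0-simplices (9): [v_0], [v_1], [v_2], [v_3], [v_4], [v_5], [v_6], [v_7], [v_8]
  1-simplices (12): [v_0,v_1], [v_0,v_6], [v_1,v_6], [v_2,v_6], [v_2,v_7], [v_3,v_5], [v_3,v_6], [v_4,v_6], [v_4,v_8], [v_5,v_6], [v_6,v_7], [v_6,v_8]

giving chain groups C_0 ≅ Z^9, C_1 ≅ Z^12.

The boundary map ∂_1: C_1 → C_0 sends each edge [p,q] (with p < q) to q − p.
As a 9×12 matrix over Z this has rank 8, with invariant factors (1,1,1,1,1,1,1,1).

From H_k ≅ ker(∂_k) / im(∂_{k+1}) we obtain:

  H_0: rank C_0 − rank ∂_1 = 9 − 8 = 1, and the invariant factors of ∂_1 are all 1, so H_0 = Z.
  H_1: rank ker ∂_1 − rank ∂_2 = (12 − 8) − 0 = 4, and there is no ∂_2, so H_1 = Z^4.

(K is a triangulation of a wedge of 4 circles.)

Hence the Betti numbers are b_0 = 1, b_1 = 4.

b_0 = 1, b_1 = 4.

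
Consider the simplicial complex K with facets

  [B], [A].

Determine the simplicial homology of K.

H_0 = Z^2.

Fix the vertex order A < B and write every simplex with vertices in increasing order. Then dim K = 0 and the simplices of K are:

  0-simplices (2): A, B

so the chain groups are C_0 ≅ Z^2.

Reading off H_k = ker ∂_k / im ∂_{k+1}:

  H_0: rank C_0 − rank ∂_1 = 2 − 0 = 2, and there is no ∂_1, so H_0 ≅ Z^2.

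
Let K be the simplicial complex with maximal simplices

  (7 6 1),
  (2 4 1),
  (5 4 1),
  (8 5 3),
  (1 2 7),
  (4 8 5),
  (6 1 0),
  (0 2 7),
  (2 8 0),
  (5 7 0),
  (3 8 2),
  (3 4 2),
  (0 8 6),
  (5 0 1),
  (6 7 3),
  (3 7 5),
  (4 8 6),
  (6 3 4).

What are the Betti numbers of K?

b_0 = 1, b_1 = 1, b_2 = 0.

Fix the vertex order 0 < 1 < 2 < 3 < 4 < 5 < 6 < 7 < 8 and write every simplex with vertices in increasing order. Then dim K = 2 and the simplices of K are:

  0-simplices (9): [0], [1], [2], [3], [4], [5], [6], [7], [8]
  1-simplices (27): (27 of them)
  2-simplices (18): [0,1,5], [0,1,6], [0,2,7], [0,2,8], [0,5,7], [0,6,8], [1,2,4], [1,2,7], [1,4,5], [1,6,7], [2,3,4], [2,3,8], [3,4,6], [3,5,7], [3,5,8], [3,6,7], [4,5,8], [4,6,8]

Hence C_0 ≅ Z^9, C_1 ≅ Z^27, C_2 ≅ Z^18.

The boundary map ∂_1: C_1 → C_0 is given by ∂[p,q] = [q] − [p].
The resulting 9×27 matrix has rank 8, and its Smith normal form has invariant factors (1,1,1,1,1,1,1,1).

Boundary ∂_2: C_2 → C_1 sends each 2-simplex [p,q,r] to [q,r] − [p,r] + [p,q]. For instance
  ∂[3,4,6] = [4,6] − [3,6] + [3,4],
  ∂[4,6,8] = [6,8] − [4,8] + [4,6].
As a 27×18 matrix over Z this has rank 18, with invariant factors (1,1,1,1,1,1,1,1,1,1,1,1,1,1,1,1,1,2).

From H_k ≅ ker(∂_k) / im(∂_{k+1}) we obtain:

  H_0: rank C_0 − rank ∂_1 = 9 − 8 = 1, and the invariant factors of ∂_1 are all 1, so H_0 = Z.
  H_1: rank ker ∂_1 − rank ∂_2 = (27 − 8) − 18 = 1, and ∂_2 has invariant factor 2 > 1, so H_1 = Z ⊕ Z/2Z.
  H_2: rank ker ∂_2 − rank ∂_3 = (18 − 18) − 0 = 0, and there is no ∂_3, so H_2 = 0.

As a check, the Euler characteristic is 9 − 27 + 18 = 0, which agrees with 1 − 1 + 0 = 0.

Hence the Betti numbers are b_0 = 1, b_1 = 1, b_2 = 0.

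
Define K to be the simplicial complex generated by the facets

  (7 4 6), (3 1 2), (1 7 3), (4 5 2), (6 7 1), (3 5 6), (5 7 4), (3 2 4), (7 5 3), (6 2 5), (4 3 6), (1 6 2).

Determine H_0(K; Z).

H_0 ≅ Z.

Order the vertices as 1 < 2 < 3 < 4 < 5 < 6 < 7. Listing each simplex with vertices in this order, K has dimension 2 with simplices:

  0-simplices (7): [1], [2], [3], [4], [5], [6], [7]
  1-simplices (18): [1,2], [1,3], [1,6], [1,7], [2,3], [2,4], [2,5], [2,6], [3,4], [3,5], [3,6], [3,7], [4,5], [4,6], [4,7], [5,6], [5,7], [6,7]
  2-simplices (12): [1,2,3], [1,2,6], [1,3,7], [1,6,7], [2,3,4], [2,4,5], [2,5,6], [3,4,6], [3,5,6], [3,5,7], [4,5,7], [4,6,7]

Hence C_0 ≅ Z^7, C_1 ≅ Z^18, C_2 ≅ Z^12.

Boundary ∂_1: C_1 → C_0 sends each edge [p,q] (with p < q) to q − p. For instance
  ∂[2,4] = [4] − [2].
This gives a 7×18 integer matrix of rank 6; reducing to Smith normal form yields diagonal entries (1,1,1,1,1,1).

∂_2: C_2 → C_1 maps a triangle to the signed sum of its edges. For instance
  ∂[1,3,7] = [3,7] − [1,7] + [1,3],
  ∂[3,5,6] = [5,6] − [3,6] + [3,5].
This gives a 18×12 integer matrix of rank 12; reducing to Smith normal form yields diagonal entries (1,1,1,1,1,1,1,1,1,1,1,2).

Now H_k = ker ∂_k / im ∂_{k+1}, so:

  H_0: rank C_0 − rank ∂_1 = 7 − 6 = 1, and the invariant factors of ∂_1 are all 1, so H_0 = Z.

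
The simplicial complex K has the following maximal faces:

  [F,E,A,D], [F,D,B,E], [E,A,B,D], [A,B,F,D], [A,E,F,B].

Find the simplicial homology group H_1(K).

H_1 ≅ 0.

Fix the vertex order A < B < D < E < F and write every simplex with vertices in increasing order. Then dim K = 3 and the simplices of K are:

  0-simplices (5): A, B, D, E, F
  1-simplices (10): AB, AD, AE, AF, BD, BE, BF, DE, DF, EF
  2-simplices (10): ABD, ABE, ABF, ADE, ADF, AEF, BDE, BDF, BEF, DEF
  3-simplices (5): ABDE, ABDF, ABEF, ADEF, BDEF

so the chain groups are C_0 ≅ Z^5, C_1 ≅ Z^10, C_2 ≅ Z^10, C_3 ≅ Z^5.

The boundary map ∂_1: C_1 → C_0 maps an edge to its endpoints' difference, ∂[p,q] = q − p.
As a 5×10 matrix over Z this has rank 4, with invariant factors (1,1,1,1).

The boundary map ∂_2: C_2 → C_1 maps a triangle to the signed sum of its edges. For instance
  ∂DEF = EF − DF + DE,
  ∂BDF = DF − BF + BD.
The 10×10 boundary matrix has rank 6 and Smith normal form diag(1,1,1,1,1,1).

Boundary ∂_3: C_3 → C_2 sends each 3-simplex σ to the alternating sum Σ_i (−1)^i (σ with its i-th vertex removed). For instance
  ∂ABEF = BEF − AEF + ABF − ABE,
  ∂ADEF = DEF − AEF + ADF − ADE.
The 10×5 boundary matrix has rank 4 and Smith normal form diag(1,1,1,1).

Now H_k = ker ∂_k / im ∂_{k+1}, so:

  H_1: rank ker ∂_1 − rank ∂_2 = (10 − 4) − 6 = 0, and the invariant factors of ∂_2 are all 1, so H_1 ≅ 0.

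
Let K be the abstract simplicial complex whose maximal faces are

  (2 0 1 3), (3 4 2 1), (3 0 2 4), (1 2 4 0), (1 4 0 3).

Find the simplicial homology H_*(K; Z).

K has 5 vertices, 10 edges, 10 triangles, 5 3-simplices.
rank ∂_0 = 0, rank ∂_1 = 4 ⇒ b_0 = 5 − 0 − 4 = 1; all invariant factors of ∂_1 are 1 so no torsion. So H_0 ≅ Z.
rank ∂_1 = 4, rank ∂_2 = 6 ⇒ b_1 = 10 − 4 − 6 = 0; all invariant factors of ∂_2 are 1 so no torsion. So H_1 ≅ 0.
rank ∂_2 = 6, rank ∂_3 = 4 ⇒ b_2 = 10 − 6 − 4 = 0; all invariant factors of ∂_3 are 1 so no torsion. So H_2 ≅ 0.
rank ∂_3 = 4, rank ∂_4 = 0 ⇒ b_3 = 5 − 4 − 0 = 1. So H_3 ≅ Z.

H_0 = Z,  H_1 = 0,  H_2 = 0,  H_3 = Z.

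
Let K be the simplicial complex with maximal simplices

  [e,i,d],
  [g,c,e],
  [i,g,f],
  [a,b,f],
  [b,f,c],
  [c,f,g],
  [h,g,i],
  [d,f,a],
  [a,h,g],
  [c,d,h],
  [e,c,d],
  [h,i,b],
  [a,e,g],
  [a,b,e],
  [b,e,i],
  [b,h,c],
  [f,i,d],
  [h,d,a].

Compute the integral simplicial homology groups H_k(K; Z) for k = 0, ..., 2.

H_0 ≅ Z,  H_1 ≅ Z^2,  H_2 ≅ Z.

Take the total order a < b < c < d < e < f < g < h < i on the vertex set. Then K (dimension 2) consists of the simplices:

  0-simplices (9): a, b, c, d, e, f, g, h, i
  1-simplices (27): ab, ad, ae, af, ag, ah, bc, be, bf, bh, bi, cd, ce, cf, cg, ch, de, df, dh, di, eg, ei, fg, fi, gh, gi, hi
  2-simplices (18): abe, abf, adf, adh, aeg, agh, bcf, bch, bei, bhi, cde, cdh, ceg, cfg, dei, dfi, fgi, ghi

Hence C_0 ≅ Z^9, C_1 ≅ Z^27, C_2 ≅ Z^18.

The boundary map ∂_1: C_1 → C_0 is given by ∂[p,q] = [q] − [p].
As a 9×27 matrix over Z this has rank 8, with invariant factors (1,1,1,1,1,1,1,1).

The boundary map ∂_2: C_2 → C_1 acts by ∂[p,q,r] = [q,r] − [p,r] + [p,q]. For instance
  ∂adf = df − af + ad,
  ∂fgi = gi − fi + fg.
As a 27×18 matrix over Z this has rank 17, with invariant factors (1,1,1,1,1,1,1,1,1,1,1,1,1,1,1,1,1).

From H_k ≅ ker(∂_k) / im(∂_{k+1}) we obtain:

  H_0: rank C_0 − rank ∂_1 = 9 − 8 = 1, and the invariant factors of ∂_1 are all 1, so H_0 ≅ Z.
  H_1: rank ker ∂_1 − rank ∂_2 = (27 − 8) − 17 = 2, and the invariant factors of ∂_2 are all 1, so H_1 ≅ Z^2.
  H_2: rank ker ∂_2 − rank ∂_3 = (18 − 17) − 0 = 1, and there is no ∂_3, so H_2 ≅ Z.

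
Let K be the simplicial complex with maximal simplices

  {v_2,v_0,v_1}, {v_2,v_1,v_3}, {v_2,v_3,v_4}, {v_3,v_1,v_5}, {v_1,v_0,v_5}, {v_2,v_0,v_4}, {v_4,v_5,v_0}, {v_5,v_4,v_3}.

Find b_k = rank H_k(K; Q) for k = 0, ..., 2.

b_0 = 1, b_1 = 0, b_2 = 1.

K has 6 vertices, 12 edges, 8 triangles.
rank ∂_0 = 0, rank ∂_1 = 5 ⇒ b_0 = 6 − 0 − 5 = 1; all invariant factors of ∂_1 are 1 so no torsion. So H_0 = Z.
rank ∂_1 = 5, rank ∂_2 = 7 ⇒ b_1 = 12 − 5 − 7 = 0; all invariant factors of ∂_2 are 1 so no torsion. So H_1 = 0.
rank ∂_2 = 7, rank ∂_3 = 0 ⇒ b_2 = 8 − 7 − 0 = 1. So H_2 = Z.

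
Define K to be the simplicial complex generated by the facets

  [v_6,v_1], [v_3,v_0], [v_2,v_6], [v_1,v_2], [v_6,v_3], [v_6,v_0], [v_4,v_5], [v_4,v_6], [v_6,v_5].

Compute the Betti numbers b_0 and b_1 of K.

Fix the vertex order v_0 < v_1 < v_2 < v_3 < v_4 < v_5 < v_6 and write every simplex with vertices in increasing order. Then dim K = 1 and the simplices of K are:

  0-simplices (7): [v_0], [v_1], [v_2], [v_3], [v_4], [v_5], [v_6]
  1-simplices (9): [v_0,v_3], [v_0,v_6], [v_1,v_2], [v_1,v_6], [v_2,v_6], [v_3,v_6], [v_4,v_5], [v_4,v_6], [v_5,v_6]

so the chain groups are C_0 ≅ Z^7, C_1 ≅ Z^9.

∂_1: C_1 → C_0 is given by ∂[p,q] = [q] − [p]. For instance
  ∂[v_3,v_6] = [v_6] − [v_3].
As a 7×9 matrix over Z this has rank 6, with invariant factors (1,1,1,1,1,1).

Reading off H_k = ker ∂_k / im ∂_{k+1}:

  H_0: rank C_0 − rank ∂_1 = 7 − 6 = 1, and the invariant factors of ∂_1 are all 1, so H_0 = Z.
  H_1: rank ker ∂_1 − rank ∂_2 = (9 − 6) − 0 = 3, and there is no ∂_2, so H_1 = Z^3.

Hence the Betti numbers are b_0 = 1, b_1 = 3.

b_0 = 1, b_1 = 3.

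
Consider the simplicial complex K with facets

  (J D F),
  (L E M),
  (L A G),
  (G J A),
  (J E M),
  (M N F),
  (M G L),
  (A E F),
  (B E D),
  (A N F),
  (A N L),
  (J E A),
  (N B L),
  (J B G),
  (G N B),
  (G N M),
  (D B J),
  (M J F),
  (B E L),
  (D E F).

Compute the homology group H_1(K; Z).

H_1 ≅ Z ⊕ Z/2Z.

Order the vertices as A < B < D < E < F < G < J < L < M < N. Listing each simplex with vertices in this order, K has dimension 2 with simplices:

  0-simplices (10): A, B, D, E, F, G, J, L, M, N
  1-simplices (30): AE, AF, AG, AJ, AL, AN, BD, BE, BG, BJ, BL, BN, DE, DF, DJ, EF, EJ, EL, EM, FJ, FM, FN, GJ, GL, GM, GN, JM, LM, LN, MN
  2-simplices (20): AEF, AEJ, AFN, AGJ, AGL, ALN, BDE, BDJ, BEL, BGJ, BGN, BLN, DEF, DFJ, EJM, ELM, FJM, FMN, GLM, GMN

giving chain groups C_0 ≅ Z^10, C_1 ≅ Z^30, C_2 ≅ Z^20.

The boundary map ∂_1: C_1 → C_0 is given by ∂[p,q] = [q] − [p]. For instance
  ∂BE = E − B.
The 10×30 boundary matrix has rank 9 and Smith normal form diag(1,1,1,1,1,1,1,1,1).

The boundary map ∂_2: C_2 → C_1 acts by ∂[p,q,r] = [q,r] − [p,r] + [p,q]. For instance
  ∂EJM = JM − EM + EJ,
  ∂BDE = DE − BE + BD.
The 30×20 boundary matrix has rank 20 and Smith normal form diag(1,1,1,1,1,1,1,1,1,1,1,1,1,1,1,1,1,1,1,2).

Computing H_k = (kernel of ∂_k) / (image of ∂_{k+1}):

  H_1: rank ker ∂_1 − rank ∂_2 = (30 − 9) − 20 = 1, and ∂_2 has invariant factor 2 > 1, so H_1 ≅ Z ⊕ Z/2Z.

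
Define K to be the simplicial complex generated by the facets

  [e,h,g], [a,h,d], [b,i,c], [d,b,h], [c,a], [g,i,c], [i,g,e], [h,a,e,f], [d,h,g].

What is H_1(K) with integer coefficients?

H_1 ≅ Z^2.

Take the total order a < b < c < d < e < f < g < h < i on the vertex set. Then K (dimension 3) consists of the simplices:

  0-simplices (9): a, b, c, d, e, f, g, h, i
  1-simplices (20): ac, ad, ae, af, ah, bc, bd, bh, bi, cg, ci, dg, dh, ef, eg, eh, ei, fh, gh, gi
  2-simplices (11): adh, aef, aeh, afh, bci, bdh, cgi, dgh, efh, egh, egi
  3-simplices (1): aefh

giving chain groups C_0 ≅ Z^9, C_1 ≅ Z^20, C_2 ≅ Z^11, C_3 ≅ Z^1.

∂_1: C_1 → C_0 maps an edge to its endpoints' difference, ∂[p,q] = q − p. For instance
  ∂fh = h − f.
As a 9×20 matrix over Z this has rank 8, with invariant factors (1,1,1,1,1,1,1,1).

The boundary map ∂_2: C_2 → C_1 sends each 2-simplex [p,q,r] to [q,r] − [p,r] + [p,q]. For instance
  ∂cgi = gi − ci + cg,
  ∂egi = gi − ei + eg.
This gives a 20×11 integer matrix of rank 10; reducing to Smith normal form yields diagonal entries (1,1,1,1,1,1,1,1,1,1).

The boundary map ∂_3: C_3 → C_2 sends each 3-simplex σ to the alternating sum Σ_i (−1)^i (σ with its i-th vertex removed). For instance
  ∂aefh = efh − afh + aeh − aef.
As a 11×1 matrix over Z this has rank 1, with invariant factors (1).

Reading off H_k = ker ∂_k / im ∂_{k+1}:

  H_1: rank ker ∂_1 − rank ∂_2 = (20 − 8) − 10 = 2, and the invariant factors of ∂_2 are all 1, so H_1 ≅ Z^2.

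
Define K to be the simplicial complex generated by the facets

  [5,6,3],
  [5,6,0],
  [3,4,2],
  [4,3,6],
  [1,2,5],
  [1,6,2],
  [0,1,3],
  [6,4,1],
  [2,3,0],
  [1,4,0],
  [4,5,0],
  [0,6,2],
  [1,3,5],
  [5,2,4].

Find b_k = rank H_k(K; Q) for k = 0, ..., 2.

b_0 = 1, b_1 = 2, b_2 = 1.

We work with the vertex ordering 0 < 1 < 2 < 3 < 4 < 5 < 6. The simplices of K, each written with vertices in increasing order, are:

  0-simplices (7): [0], [1], [2], [3], [4], [5], [6]
  1-simplices (21): [0,1], [0,2], [0,3], [0,4], [0,5], [0,6], [1,2], [1,3], [1,4], [1,5], [1,6], [2,3], [2,4], [2,5], [2,6], [3,4], [3,5], [3,6], [4,5], [4,6], [5,6]
  2-simplices (14): [0,1,3], [0,1,4], [0,2,3], [0,2,6], [0,4,5], [0,5,6], [1,2,5], [1,2,6], [1,3,5], [1,4,6], [2,3,4], [2,4,5], [3,4,6], [3,5,6]

so the chain groups are C_0 ≅ Z^7, C_1 ≅ Z^21, C_2 ≅ Z^14.

∂_1: C_1 → C_0 sends each edge [p,q] (with p < q) to q − p. For instance
  ∂[1,3] = [3] − [1].
As a 7×21 matrix over Z this has rank 6, with invariant factors (1,1,1,1,1,1).

∂_2: C_2 → C_1 acts by ∂[p,q,r] = [q,r] − [p,r] + [p,q]. For instance
  ∂[2,3,4] = [3,4] − [2,4] + [2,3],
  ∂[1,2,6] = [2,6] − [1,6] + [1,2].
The resulting 21×14 matrix has rank 13, and its Smith normal form has invariant factors (1,1,1,1,1,1,1,1,1,1,1,1,1).

Computing H_k = (kernel of ∂_k) / (image of ∂_{k+1}):

  H_0: rank C_0 − rank ∂_1 = 7 − 6 = 1, and the invariant factors of ∂_1 are all 1, so H_0 = Z.
  H_1: rank ker ∂_1 − rank ∂_2 = (21 − 6) − 13 = 2, and the invariant factors of ∂_2 are all 1, so H_1 = Z^2.
  H_2: rank ker ∂_2 − rank ∂_3 = (14 − 13) − 0 = 1, and there is no ∂_3, so H_2 = Z.

As a check, the Euler characteristic is 7 − 21 + 14 = 0, which agrees with 1 − 2 + 1 = 0.

Hence the Betti numbers are b_0 = 1, b_1 = 2, b_2 = 1.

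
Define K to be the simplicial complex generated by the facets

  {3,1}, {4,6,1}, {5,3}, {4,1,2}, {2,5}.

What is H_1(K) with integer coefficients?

H_1 ≅ Z.

K has 6 vertices, 8 edges, 2 triangles.
rank ∂_1 = 5, rank ∂_2 = 2 ⇒ b_1 = 8 − 5 − 2 = 1; all invariant factors of ∂_2 are 1 so no torsion. So H_1 = Z.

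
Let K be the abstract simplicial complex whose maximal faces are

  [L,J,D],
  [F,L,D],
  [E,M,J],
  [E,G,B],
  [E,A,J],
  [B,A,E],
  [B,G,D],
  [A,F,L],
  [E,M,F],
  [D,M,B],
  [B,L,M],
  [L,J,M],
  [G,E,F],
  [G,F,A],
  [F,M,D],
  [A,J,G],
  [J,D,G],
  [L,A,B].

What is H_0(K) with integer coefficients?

H_0 = Z.

Order the vertices as A < B < D < E < F < G < J < L < M. Listing each simplex with vertices in this order, K has dimension 2 with simplices:

  0-simplices (9): A, B, D, E, F, G, J, L, M
  1-simplices (27): AB, AE, AF, AG, AJ, AL, BD, BE, BG, BL, BM, DF, DG, DJ, DL, DM, EF, EG, EJ, EM, FG, FL, FM, GJ, JL, JM, LM
  2-simplices (18): ABE, ABL, AEJ, AFG, AFL, AGJ, BDG, BDM, BEG, BLM, DFL, DFM, DGJ, DJL, EFG, EFM, EJM, JLM

giving chain groups C_0 ≅ Z^9, C_1 ≅ Z^27, C_2 ≅ Z^18.

∂_1: C_1 → C_0 is given by ∂[p,q] = [q] − [p]. For instance
  ∂GJ = J − G.
The 9×27 boundary matrix has rank 8 and Smith normal form diag(1,1,1,1,1,1,1,1).

The boundary map ∂_2: C_2 → C_1 sends each 2-simplex [p,q,r] to [q,r] − [p,r] + [p,q]. For instance
  ∂AFL = FL − AL + AF,
  ∂DFM = FM − DM + DF.
As a 27×18 matrix over Z this has rank 18, with invariant factors (1,1,1,1,1,1,1,1,1,1,1,1,1,1,1,1,1,2).

From H_k ≅ ker(∂_k) / im(∂_{k+1}) we obtain:

  H_0: rank C_0 − rank ∂_1 = 9 − 8 = 1, and the invariant factors of ∂_1 are all 1, so H_0 = Z.

(K is a triangulation of the Klein bottle.)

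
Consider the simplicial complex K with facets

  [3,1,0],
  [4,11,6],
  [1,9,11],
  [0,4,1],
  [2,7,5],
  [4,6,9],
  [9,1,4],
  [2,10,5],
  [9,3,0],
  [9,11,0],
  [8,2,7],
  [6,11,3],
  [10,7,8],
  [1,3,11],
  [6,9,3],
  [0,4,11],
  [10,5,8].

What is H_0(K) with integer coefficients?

Fix the vertex order 0 < 1 < 2 < 3 < 4 < 5 < 6 < 7 < 8 < 9 < 10 < 11 and write every simplex with vertices in increasing order. Then dim K = 2 and the simplices of K are:

  0-simplices (12): [0], [1], [2], [3], [4], [5], [6], [7], [8], [9], [10], [11]
  1-simplices (28): (28 of them)
  2-simplices (17): [0,1,3], [0,1,4], [0,3,9], [0,4,11], [0,9,11], [1,3,11], [1,4,9], [1,9,11], [2,5,7], [2,5,10], [2,7,8], [3,6,9], [3,6,11], [4,6,9], [4,6,11], [5,8,10], [7,8,10]

so the chain groups are C_0 ≅ Z^12, C_1 ≅ Z^28, C_2 ≅ Z^17.

∂_1: C_1 → C_0 sends each edge [p,q] (with p < q) to q − p. For instance
  ∂[4,11] = [11] − [4].
As a 12×28 matrix over Z this has rank 10, with invariant factors (1,1,1,1,1,1,1,1,1,1).

Boundary ∂_2: C_2 → C_1 acts by ∂[p,q,r] = [q,r] − [p,r] + [p,q]. For instance
  ∂[2,7,8] = [7,8] − [2,8] + [2,7],
  ∂[4,6,11] = [6,11] − [4,11] + [4,6].
As a 28×17 matrix over Z this has rank 17, with invariant factors (1,1,1,1,1,1,1,1,1,1,1,1,1,1,1,1,2).

From H_k ≅ ker(∂_k) / im(∂_{k+1}) we obtain:

  H_0: rank C_0 − rank ∂_1 = 12 − 10 = 2, and the invariant factors of ∂_1 are all 1, so H_0 ≅ Z^2.

(K is a triangulation of the disjoint union of the Möbius band and the real projective plane RP^2.)

H_0 = Z^2.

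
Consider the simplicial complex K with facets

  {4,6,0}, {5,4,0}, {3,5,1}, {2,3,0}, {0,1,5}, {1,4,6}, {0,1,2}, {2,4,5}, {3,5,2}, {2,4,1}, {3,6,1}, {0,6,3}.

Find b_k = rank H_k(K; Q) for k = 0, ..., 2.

K has 7 vertices, 18 edges, 12 triangles.
rank ∂_0 = 0, rank ∂_1 = 6 ⇒ b_0 = 7 − 0 − 6 = 1; all invariant factors of ∂_1 are 1 so no torsion. So H_0 ≅ Z.
rank ∂_1 = 6, rank ∂_2 = 12 ⇒ b_1 = 18 − 6 − 12 = 0; ∂_2 has invariant factor(s) [2] giving torsion. So H_1 ≅ Z/2Z.
rank ∂_2 = 12, rank ∂_3 = 0 ⇒ b_2 = 12 − 12 − 0 = 0. So H_2 ≅ 0.

b_0 = 1, b_1 = 0, b_2 = 0.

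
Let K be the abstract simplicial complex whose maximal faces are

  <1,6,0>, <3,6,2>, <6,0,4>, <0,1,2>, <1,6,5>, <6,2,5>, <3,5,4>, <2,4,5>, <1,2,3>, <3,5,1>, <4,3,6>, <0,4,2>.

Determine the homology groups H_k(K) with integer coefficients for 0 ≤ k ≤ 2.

H_0 = Z,  H_1 = Z/2Z,  H_2 = 0.

Order the vertices as 0 < 1 < 2 < 3 < 4 < 5 < 6. Listing each simplex with vertices in this order, K has dimension 2 with simplices:

  0-simplices (7): [0], [1], [2], [3], [4], [5], [6]
  1-simplices (18): [0,1], [0,2], [0,4], [0,6], [1,2], [1,3], [1,5], [1,6], [2,3], [2,4], [2,5], [2,6], [3,4], [3,5], [3,6], [4,5], [4,6], [5,6]
  2-simplices (12): [0,1,2], [0,1,6], [0,2,4], [0,4,6], [1,2,3], [1,3,5], [1,5,6], [2,3,6], [2,4,5], [2,5,6], [3,4,5], [3,4,6]

giving chain groups C_0 ≅ Z^7, C_1 ≅ Z^18, C_2 ≅ Z^12.

∂_1: C_1 → C_0 maps an edge to its endpoints' difference, ∂[p,q] = q − p.
The resulting 7×18 matrix has rank 6, and its Smith normal form has invariant factors (1,1,1,1,1,1).

∂_2: C_2 → C_1 maps a triangle to the signed sum of its edges. For instance
  ∂[2,5,6] = [5,6] − [2,6] + [2,5],
  ∂[2,3,6] = [3,6] − [2,6] + [2,3].
The resulting 18×12 matrix has rank 12, and its Smith normal form has invariant factors (1,1,1,1,1,1,1,1,1,1,1,2).

From H_k ≅ ker(∂_k) / im(∂_{k+1}) we obtain:

  H_0: rank C_0 − rank ∂_1 = 7 − 6 = 1, and the invariant factors of ∂_1 are all 1, so H_0 ≅ Z.
  H_1: rank ker ∂_1 − rank ∂_2 = (18 − 6) − 12 = 0, and ∂_2 has invariant factor 2 > 1, so H_1 ≅ Z/2Z.
  H_2: rank ker ∂_2 − rank ∂_3 = (12 − 12) − 0 = 0, and there is no ∂_3, so H_2 ≅ 0.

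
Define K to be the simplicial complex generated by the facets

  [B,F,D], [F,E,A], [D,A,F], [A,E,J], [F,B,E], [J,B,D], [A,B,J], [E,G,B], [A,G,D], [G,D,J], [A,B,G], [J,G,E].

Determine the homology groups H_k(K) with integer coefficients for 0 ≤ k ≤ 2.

H_0 ≅ Z,  H_1 ≅ Z/2,  H_2 = 0.

Take the total order A < B < D < E < F < G < J on the vertex set. Then K (dimension 2) consists of the simplices:

  0-simplices (7): A, B, D, E, F, G, J
  1-simplices (18): AB, AD, AE, AF, AG, AJ, BD, BE, BF, BG, BJ, DF, DG, DJ, EF, EG, EJ, GJ
  2-simplices (12): ABG, ABJ, ADF, ADG, AEF, AEJ, BDF, BDJ, BEF, BEG, DGJ, EGJ

Hence C_0 ≅ Z^7, C_1 ≅ Z^18, C_2 ≅ Z^12.

The boundary map ∂_1: C_1 → C_0 sends each edge [p,q] (with p < q) to q − p. For instance
  ∂AB = B − A.
As a 7×18 matrix over Z this has rank 6, with invariant factors (1,1,1,1,1,1).

Boundary ∂_2: C_2 → C_1 sends each 2-simplex [p,q,r] to [q,r] − [p,r] + [p,q]. For instance
  ∂BDF = DF − BF + BD,
  ∂AEJ = EJ − AJ + AE.
As a 18×12 matrix over Z this has rank 12, with invariant factors (1,1,1,1,1,1,1,1,1,1,1,2).

From H_k ≅ ker(∂_k) / im(∂_{k+1}) we obtain:

  H_0: rank C_0 − rank ∂_1 = 7 − 6 = 1, and the invariant factors of ∂_1 are all 1, so H_0 = Z.
  H_1: rank ker ∂_1 − rank ∂_2 = (18 − 6) − 12 = 0, and ∂_2 has invariant factor 2 > 1, so H_1 = Z/2.
  H_2: rank ker ∂_2 − rank ∂_3 = (12 − 12) − 0 = 0, and there is no ∂_3, so H_2 = 0.

As a check, the Euler characteristic is 7 − 18 + 12 = 1, which agrees with 1 − 0 + 0 = 1.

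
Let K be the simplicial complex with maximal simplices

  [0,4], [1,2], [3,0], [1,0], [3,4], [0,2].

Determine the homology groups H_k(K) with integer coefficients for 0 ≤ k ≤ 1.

H_0 = Z,  H_1 = Z^2.

K has 5 vertices, 6 edges.
rank ∂_0 = 0, rank ∂_1 = 4 ⇒ b_0 = 5 − 0 − 4 = 1; all invariant factors of ∂_1 are 1 so no torsion. So H_0 = Z.
rank ∂_1 = 4, rank ∂_2 = 0 ⇒ b_1 = 6 − 4 − 0 = 2. So H_1 = Z^2.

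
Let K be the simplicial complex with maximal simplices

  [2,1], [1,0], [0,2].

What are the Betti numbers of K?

b_0 = 1, b_1 = 1.

We work with the vertex ordering 0 < 1 < 2. The simplices of K, each written with vertices in increasing order, are:

  0-simplices (3): [0], [1], [2]
  1-simplices (3): [0,1], [0,2], [1,2]

giving chain groups C_0 ≅ Z^3, C_1 ≅ Z^3.

Boundary ∂_1: C_1 → C_0 maps an edge to its endpoints' difference, ∂[p,q] = q − p. For instance
  ∂[0,2] = [2] − [0].
As a 3×3 matrix over Z this has rank 2, with invariant factors (1,1).

Now H_k = ker ∂_k / im ∂_{k+1}, so:

  H_0: rank C_0 − rank ∂_1 = 3 − 2 = 1, and the invariant factors of ∂_1 are all 1, so H_0 ≅ Z.
  H_1: rank ker ∂_1 − rank ∂_2 = (3 − 2) − 0 = 1, and there is no ∂_2, so H_1 ≅ Z.

Hence the Betti numbers are b_0 = 1, b_1 = 1.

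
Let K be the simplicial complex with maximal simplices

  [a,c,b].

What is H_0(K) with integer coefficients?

H_0 = Z.

We work with the vertex ordering a < b < c. The simplices of K, each written with vertices in increasing order, are:

  0-simplices (3): a, b, c
  1-simplices (3): ab, ac, bc
  2-simplices (1): abc

so the chain groups are C_0 ≅ Z^3, C_1 ≅ Z^3, C_2 ≅ Z^1.

The boundary map ∂_1: C_1 → C_0 is given by ∂[p,q] = [q] − [p]. For instance
  ∂ac = c − a.
The 3×3 boundary matrix has rank 2 and Smith normal form diag(1,1).

The boundary map ∂_2: C_2 → C_1 maps a triangle to the signed sum of its edges. For instance
  ∂abc = bc − ac + ab.
The 3×1 boundary matrix has rank 1 and Smith normal form diag(1).

From H_k ≅ ker(∂_k) / im(∂_{k+1}) we obtain:

  H_0: rank C_0 − rank ∂_1 = 3 − 2 = 1, and the invariant factors of ∂_1 are all 1, so H_0 ≅ Z.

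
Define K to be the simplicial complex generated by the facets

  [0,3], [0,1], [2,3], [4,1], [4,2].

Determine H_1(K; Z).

Fix the vertex order 0 < 1 < 2 < 3 < 4 and write every simplex with vertices in increasing order. Then dim K = 1 and the simplices of K are:

  0-simplices (5): [0], [1], [2], [3], [4]
  1-simplices (5): [0,1], [0,3], [1,4], [2,3], [2,4]

giving chain groups C_0 ≅ Z^5, C_1 ≅ Z^5.

The boundary map ∂_1: C_1 → C_0 maps an edge to its endpoints' difference, ∂[p,q] = q − p. For instance
  ∂[0,3] = [3] − [0].
As a 5×5 matrix over Z this has rank 4, with invariant factors (1,1,1,1).

Computing H_k = (kernel of ∂_k) / (image of ∂_{k+1}):

  H_1: rank ker ∂_1 − rank ∂_2 = (5 − 4) − 0 = 1, and there is no ∂_2, so H_1 ≅ Z.

H_1 = Z.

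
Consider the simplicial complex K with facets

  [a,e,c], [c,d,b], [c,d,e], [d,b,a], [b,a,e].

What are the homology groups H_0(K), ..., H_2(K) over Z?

We work with the vertex ordering a < b < c < d < e. The simplices of K, each written with vertices in increasing order, are:

  0-simplices (5): a, b, c, d, e
  1-simplices (10): ab, ac, ad, ae, bc, bd, be, cd, ce, de
  2-simplices (5): abd, abe, ace, bcd, cde

Hence C_0 ≅ Z^5, C_1 ≅ Z^10, C_2 ≅ Z^5.

∂_1: C_1 → C_0 maps an edge to its endpoints' difference, ∂[p,q] = q − p. For instance
  ∂ac = c − a.
The resulting 5×10 matrix has rank 4, and its Smith normal form has invariant factors (1,1,1,1).

The boundary map ∂_2: C_2 → C_1 acts by ∂[p,q,r] = [q,r] − [p,r] + [p,q]. For instance
  ∂ace = ce − ae + ac,
  ∂abd = bd − ad + ab.
The resulting 10×5 matrix has rank 5, and its Smith normal form has invariant factors (1,1,1,1,1).

Now H_k = ker ∂_k / im ∂_{k+1}, so:

  H_0: rank C_0 − rank ∂_1 = 5 − 4 = 1, and the invariant factors of ∂_1 are all 1, so H_0 ≅ Z.
  H_1: rank ker ∂_1 − rank ∂_2 = (10 − 4) − 5 = 1, and the invariant factors of ∂_2 are all 1, so H_1 ≅ Z.
  H_2: rank ker ∂_2 − rank ∂_3 = (5 − 5) − 0 = 0, and there is no ∂_3, so H_2 ≅ 0.

H_0 = Z,  H_1 = Z,  H_2 = 0.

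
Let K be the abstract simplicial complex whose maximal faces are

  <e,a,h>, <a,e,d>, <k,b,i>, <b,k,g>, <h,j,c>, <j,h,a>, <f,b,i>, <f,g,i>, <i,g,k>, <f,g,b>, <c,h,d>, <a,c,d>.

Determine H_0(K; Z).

We work with the vertex ordering a < b < c < d < e < f < g < h < i < j < k. The simplices of K, each written with vertices in increasing order, are:

  0-simplices (11): a, b, c, d, e, f, g, h, i, j, k
  1-simplices (21): ac, ad, ae, ah, aj, bf, bg, bi, bk, cd, ch, cj, de, dh, eh, fg, fi, gi, gk, hj, ik
  2-simplices (12): acd, ade, aeh, ahj, bfg, bfi, bgk, bik, cdh, chj, fgi, gik

Hence C_0 ≅ Z^11, C_1 ≅ Z^21, C_2 ≅ Z^12.

Boundary ∂_1: C_1 → C_0 sends each edge [p,q] (with p < q) to q − p. For instance
  ∂fi = i − f.
The 11×21 boundary matrix has rank 9 and Smith normal form diag(1,1,1,1,1,1,1,1,1).

∂_2: C_2 → C_1 acts by ∂[p,q,r] = [q,r] − [p,r] + [p,q]. For instance
  ∂chj = hj − cj + ch,
  ∂bgk = gk − bk + bg.
As a 21×12 matrix over Z this has rank 11, with invariant factors (1,1,1,1,1,1,1,1,1,1,1).

Reading off H_k = ker ∂_k / im ∂_{k+1}:

  H_0: rank C_0 − rank ∂_1 = 11 − 9 = 2, and the invariant factors of ∂_1 are all 1, so H_0 ≅ Z^2.

(K is a triangulation of the disjoint union of the 2-sphere S^2 and the cylinder S^1 x I.)

H_0 ≅ Z^2.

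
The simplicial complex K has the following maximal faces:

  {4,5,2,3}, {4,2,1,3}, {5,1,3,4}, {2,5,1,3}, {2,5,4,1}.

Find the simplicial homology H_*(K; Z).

Take the total order 1 < 2 < 3 < 4 < 5 on the vertex set. Then K (dimension 3) consists of the simplices:

  0-simplices (5): [1], [2], [3], [4], [5]
  1-simplices (10): [1,2], [1,3], [1,4], [1,5], [2,3], [2,4], [2,5], [3,4], [3,5], [4,5]
  2-simplices (10): [1,2,3], [1,2,4], [1,2,5], [1,3,4], [1,3,5], [1,4,5], [2,3,4], [2,3,5], [2,4,5], [3,4,5]
  3-simplices (5): [1,2,3,4], [1,2,3,5], [1,2,4,5], [1,3,4,5], [2,3,4,5]

so the chain groups are C_0 ≅ Z^5, C_1 ≅ Z^10, C_2 ≅ Z^10, C_3 ≅ Z^5.

Boundary ∂_1: C_1 → C_0 maps an edge to its endpoints' difference, ∂[p,q] = q − p. For instance
  ∂[1,4] = [4] − [1].
As a 5×10 matrix over Z this has rank 4, with invariant factors (1,1,1,1).

Boundary ∂_2: C_2 → C_1 sends each 2-simplex [p,q,r] to [q,r] − [p,r] + [p,q]. For instance
  ∂[2,3,4] = [3,4] − [2,4] + [2,3],
  ∂[1,2,4] = [2,4] − [1,4] + [1,2].
This gives a 10×10 integer matrix of rank 6; reducing to Smith normal form yields diagonal entries (1,1,1,1,1,1).

Boundary ∂_3: C_3 → C_2 sends each 3-simplex σ to the alternating sum Σ_i (−1)^i (σ with its i-th vertex removed). For instance
  ∂[1,2,3,4] = [2,3,4] − [1,3,4] + [1,2,4] − [1,2,3],
  ∂[1,3,4,5] = [3,4,5] − [1,4,5] + [1,3,5] − [1,3,4].
The resulting 10×5 matrix has rank 4, and its Smith normal form has invariant factors (1,1,1,1).

Computing H_k = (kernel of ∂_k) / (image of ∂_{k+1}):

  H_0: rank C_0 − rank ∂_1 = 5 − 4 = 1, and the invariant factors of ∂_1 are all 1, so H_0 = Z.
  H_1: rank ker ∂_1 − rank ∂_2 = (10 − 4) − 6 = 0, and the invariant factors of ∂_2 are all 1, so H_1 = 0.
  H_2: rank ker ∂_2 − rank ∂_3 = (10 − 6) − 4 = 0, and the invariant factors of ∂_3 are all 1, so H_2 = 0.
  H_3: rank ker ∂_3 − rank ∂_4 = (5 − 4) − 0 = 1, and there is no ∂_4, so H_3 = Z.

As a check, the Euler characteristic is 5 − 10 + 10 − 5 = 0, which agrees with 1 − 0 + 0 − 1 = 0.
(K is a triangulation of the 3-sphere S^3.)

H_0 ≅ Z,  H_1 = 0,  H_2 = 0,  H_3 ≅ Z.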